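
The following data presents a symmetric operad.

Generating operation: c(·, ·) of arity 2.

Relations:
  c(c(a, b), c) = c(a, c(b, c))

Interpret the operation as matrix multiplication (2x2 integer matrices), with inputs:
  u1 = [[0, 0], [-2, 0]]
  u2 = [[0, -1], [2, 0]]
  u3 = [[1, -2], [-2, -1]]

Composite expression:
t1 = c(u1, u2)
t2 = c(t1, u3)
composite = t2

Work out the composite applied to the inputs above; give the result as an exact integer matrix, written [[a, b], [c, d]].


[[0, 0], [-4, -2]]

c(u1, u2) = [[0, 0], [0, 2]]
c(c(u1, u2), u3) = [[0, 0], [-4, -2]]


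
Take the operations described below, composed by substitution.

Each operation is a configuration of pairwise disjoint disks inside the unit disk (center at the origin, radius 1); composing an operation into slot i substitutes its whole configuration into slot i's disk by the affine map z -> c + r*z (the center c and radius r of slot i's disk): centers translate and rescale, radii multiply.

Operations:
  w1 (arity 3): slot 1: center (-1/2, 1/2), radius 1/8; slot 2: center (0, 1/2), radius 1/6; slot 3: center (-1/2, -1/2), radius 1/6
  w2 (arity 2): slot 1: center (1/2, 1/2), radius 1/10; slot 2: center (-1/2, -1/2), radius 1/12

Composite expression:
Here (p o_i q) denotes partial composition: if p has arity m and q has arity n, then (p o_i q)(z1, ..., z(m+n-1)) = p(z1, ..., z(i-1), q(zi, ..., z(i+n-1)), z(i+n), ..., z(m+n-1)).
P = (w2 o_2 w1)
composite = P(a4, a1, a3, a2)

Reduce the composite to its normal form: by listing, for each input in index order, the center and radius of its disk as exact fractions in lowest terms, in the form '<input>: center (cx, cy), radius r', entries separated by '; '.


Nesting under w2 composes maps z -> c + r*z down each a-path.
input a4: composing its 1 substitution step yields center (1/2, 1/2), radius 1/10
input a1: composing its 2 substitution steps yields center (-13/24, -11/24), radius 1/96
input a3: composing its 2 substitution steps yields center (-1/2, -11/24), radius 1/72
input a2: composing its 2 substitution steps yields center (-13/24, -13/24), radius 1/72

a1: center (-13/24, -11/24), radius 1/96; a2: center (-13/24, -13/24), radius 1/72; a3: center (-1/2, -11/24), radius 1/72; a4: center (1/2, 1/2), radius 1/10


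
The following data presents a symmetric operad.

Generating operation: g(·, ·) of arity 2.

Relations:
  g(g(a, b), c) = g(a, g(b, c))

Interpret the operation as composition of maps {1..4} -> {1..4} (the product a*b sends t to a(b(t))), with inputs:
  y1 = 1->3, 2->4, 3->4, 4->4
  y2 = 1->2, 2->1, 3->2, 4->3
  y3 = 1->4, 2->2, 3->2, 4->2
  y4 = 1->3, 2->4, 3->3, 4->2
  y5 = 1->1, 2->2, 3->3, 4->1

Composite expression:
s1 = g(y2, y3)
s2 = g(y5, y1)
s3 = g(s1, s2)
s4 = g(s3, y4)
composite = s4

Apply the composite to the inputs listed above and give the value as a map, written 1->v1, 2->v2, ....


1->3, 2->3, 3->3, 4->3

g(y2, y3) = 1->3, 2->1, 3->1, 4->1
g(y5, y1) = 1->3, 2->1, 3->1, 4->1
g(g(y2, y3), g(y5, y1)) = 1->1, 2->3, 3->3, 4->3
g(g(g(y2, y3), g(y5, y1)), y4) = 1->3, 2->3, 3->3, 4->3


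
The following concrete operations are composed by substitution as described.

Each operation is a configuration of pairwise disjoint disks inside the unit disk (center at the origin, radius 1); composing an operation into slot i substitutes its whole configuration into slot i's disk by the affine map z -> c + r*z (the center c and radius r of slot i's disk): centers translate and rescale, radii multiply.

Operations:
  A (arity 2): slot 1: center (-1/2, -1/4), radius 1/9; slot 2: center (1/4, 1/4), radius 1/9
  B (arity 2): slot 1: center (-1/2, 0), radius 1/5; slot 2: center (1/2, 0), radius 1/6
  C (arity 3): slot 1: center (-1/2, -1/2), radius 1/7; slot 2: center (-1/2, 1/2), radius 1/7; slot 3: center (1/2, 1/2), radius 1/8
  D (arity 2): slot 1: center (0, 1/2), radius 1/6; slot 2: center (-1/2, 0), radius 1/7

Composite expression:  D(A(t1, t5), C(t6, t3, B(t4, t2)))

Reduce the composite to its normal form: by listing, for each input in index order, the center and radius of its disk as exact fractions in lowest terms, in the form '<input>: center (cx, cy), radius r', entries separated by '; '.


Follow each t-input down from D: c' goes to c + r*c', radius to r*r'.
input t1: applying the 2 nested substitutions gives center (-1/12, 11/24), radius 1/54
input t5: applying the 2 nested substitutions gives center (1/24, 13/24), radius 1/54
input t6: applying the 2 nested substitutions gives center (-4/7, -1/14), radius 1/49
input t3: applying the 2 nested substitutions gives center (-4/7, 1/14), radius 1/49
input t4: applying the 3 nested substitutions gives center (-7/16, 1/14), radius 1/280
input t2: applying the 3 nested substitutions gives center (-47/112, 1/14), radius 1/336

t1: center (-1/12, 11/24), radius 1/54; t2: center (-47/112, 1/14), radius 1/336; t3: center (-4/7, 1/14), radius 1/49; t4: center (-7/16, 1/14), radius 1/280; t5: center (1/24, 13/24), radius 1/54; t6: center (-4/7, -1/14), radius 1/49


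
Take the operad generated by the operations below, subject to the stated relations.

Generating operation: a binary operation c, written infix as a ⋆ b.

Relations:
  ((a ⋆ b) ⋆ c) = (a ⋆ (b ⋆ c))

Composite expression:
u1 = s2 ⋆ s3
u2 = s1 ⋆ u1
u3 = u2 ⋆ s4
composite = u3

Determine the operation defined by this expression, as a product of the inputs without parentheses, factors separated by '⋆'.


The c-tree's shape is irrelevant; the s-reading-order decides.
(s2 ⋆ s3) unparenthesizes to s2 ⋆ s3
(s1 ⋆ (s2 ⋆ s3)) unparenthesizes to s1 ⋆ s2 ⋆ s3
((s1 ⋆ (s2 ⋆ s3)) ⋆ s4) unparenthesizes to s1 ⋆ s2 ⋆ s3 ⋆ s4

s1 ⋆ s2 ⋆ s3 ⋆ s4


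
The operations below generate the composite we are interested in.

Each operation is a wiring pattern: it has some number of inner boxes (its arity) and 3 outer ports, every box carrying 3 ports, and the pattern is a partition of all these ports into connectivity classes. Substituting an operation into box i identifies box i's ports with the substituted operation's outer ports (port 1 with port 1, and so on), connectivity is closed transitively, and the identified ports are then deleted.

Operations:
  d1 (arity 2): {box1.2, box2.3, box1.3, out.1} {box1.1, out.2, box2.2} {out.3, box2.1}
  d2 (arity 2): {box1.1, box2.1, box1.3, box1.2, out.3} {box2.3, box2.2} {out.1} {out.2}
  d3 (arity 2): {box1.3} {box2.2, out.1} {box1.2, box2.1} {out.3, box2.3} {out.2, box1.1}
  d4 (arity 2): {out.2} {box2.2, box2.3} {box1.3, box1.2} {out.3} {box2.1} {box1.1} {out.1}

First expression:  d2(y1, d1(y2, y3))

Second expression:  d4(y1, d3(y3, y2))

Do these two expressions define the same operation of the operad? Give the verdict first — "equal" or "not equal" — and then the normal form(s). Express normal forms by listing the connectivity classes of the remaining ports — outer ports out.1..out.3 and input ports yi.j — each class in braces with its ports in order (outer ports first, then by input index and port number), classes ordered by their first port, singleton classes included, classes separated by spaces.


not equal — first {out.1} {out.2} {out.3, y1.1, y1.2, y1.3, y2.2, y2.3, y3.3} {y2.1, y3.1, y3.2}, second {out.1} {out.2} {out.3} {y1.1} {y1.2, y1.3} {y2.1, y3.2} {y2.2} {y2.3, y3.1} {y3.3}

The first composite normalizes to {out.1} {out.2} {out.3, y1.1, y1.2, y1.3, y2.2, y2.3, y3.3} {y2.1, y3.1, y3.2}
The second composite normalizes to {out.1} {out.2} {out.3} {y1.1} {y1.2, y1.3} {y2.1, y3.2} {y2.2} {y2.3, y3.1} {y3.3}
Distinct normal forms: not equal.


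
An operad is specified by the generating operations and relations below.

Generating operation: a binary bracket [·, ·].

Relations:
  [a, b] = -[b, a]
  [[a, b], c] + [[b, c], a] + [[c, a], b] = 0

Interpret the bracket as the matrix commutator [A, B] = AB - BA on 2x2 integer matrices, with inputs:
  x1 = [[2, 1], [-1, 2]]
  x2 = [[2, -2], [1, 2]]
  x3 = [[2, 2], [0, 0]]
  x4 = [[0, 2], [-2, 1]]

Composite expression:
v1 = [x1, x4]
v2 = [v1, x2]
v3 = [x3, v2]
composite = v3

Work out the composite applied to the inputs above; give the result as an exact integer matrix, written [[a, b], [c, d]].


[[0, -12], [0, 0]]

[x1, x4] = [[0, 1], [1, 0]]
[[x1, x4], x2] = [[3, 0], [0, -3]]
[x3, [[x1, x4], x2]] = [[0, -12], [0, 0]]


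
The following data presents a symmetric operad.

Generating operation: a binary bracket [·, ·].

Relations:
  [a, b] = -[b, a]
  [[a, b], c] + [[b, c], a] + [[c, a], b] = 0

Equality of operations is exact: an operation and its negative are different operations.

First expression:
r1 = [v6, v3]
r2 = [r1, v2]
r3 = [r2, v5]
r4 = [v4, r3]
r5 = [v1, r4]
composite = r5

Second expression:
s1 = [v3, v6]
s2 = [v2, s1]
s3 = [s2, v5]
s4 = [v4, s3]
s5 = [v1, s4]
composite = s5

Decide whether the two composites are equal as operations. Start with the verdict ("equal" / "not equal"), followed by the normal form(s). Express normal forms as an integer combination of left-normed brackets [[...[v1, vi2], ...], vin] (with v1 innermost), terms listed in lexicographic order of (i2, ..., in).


In normal form, the first expression is -[[[[[v1, v2], v3], v6], v5], v4] + [[[[[v1, v2], v6], v3], v5], v4] + [[[[[v1, v3], v6], v2], v5], v4] + [[[[[v1, v4], v2], v3], v6], v5] - [[[[[v1, v4], v2], v6], v3], v5] - [[[[[v1, v4], v3], v6], v2], v5] - [[[[[v1, v4], v5], v2], v3], v6] + [[[[[v1, v4], v5], v2], v6], v3] + [[[[[v1, v4], v5], v3], v6], v2] - [[[[[v1, v4], v5], v6], v3], v2] + [[[[[v1, v4], v6], v3], v2], v5] + [[[[[v1, v5], v2], v3], v6], v4] - [[[[[v1, v5], v2], v6], v3], v4] - [[[[[v1, v5], v3], v6], v2], v4] + [[[[[v1, v5], v6], v3], v2], v4] - [[[[[v1, v6], v3], v2], v5], v4]
In normal form, the second expression is -[[[[[v1, v2], v3], v6], v5], v4] + [[[[[v1, v2], v6], v3], v5], v4] + [[[[[v1, v3], v6], v2], v5], v4] + [[[[[v1, v4], v2], v3], v6], v5] - [[[[[v1, v4], v2], v6], v3], v5] - [[[[[v1, v4], v3], v6], v2], v5] - [[[[[v1, v4], v5], v2], v3], v6] + [[[[[v1, v4], v5], v2], v6], v3] + [[[[[v1, v4], v5], v3], v6], v2] - [[[[[v1, v4], v5], v6], v3], v2] + [[[[[v1, v4], v6], v3], v2], v5] + [[[[[v1, v5], v2], v3], v6], v4] - [[[[[v1, v5], v2], v6], v3], v4] - [[[[[v1, v5], v3], v6], v2], v4] + [[[[[v1, v5], v6], v3], v2], v4] - [[[[[v1, v6], v3], v2], v5], v4]
Same normal form: equal.

equal: each reduces to -[[[[[v1, v2], v3], v6], v5], v4] + [[[[[v1, v2], v6], v3], v5], v4] + [[[[[v1, v3], v6], v2], v5], v4] + [[[[[v1, v4], v2], v3], v6], v5] - [[[[[v1, v4], v2], v6], v3], v5] - [[[[[v1, v4], v3], v6], v2], v5] - [[[[[v1, v4], v5], v2], v3], v6] + [[[[[v1, v4], v5], v2], v6], v3] + [[[[[v1, v4], v5], v3], v6], v2] - [[[[[v1, v4], v5], v6], v3], v2] + [[[[[v1, v4], v6], v3], v2], v5] + [[[[[v1, v5], v2], v3], v6], v4] - [[[[[v1, v5], v2], v6], v3], v4] - [[[[[v1, v5], v3], v6], v2], v4] + [[[[[v1, v5], v6], v3], v2], v4] - [[[[[v1, v6], v3], v2], v5], v4]


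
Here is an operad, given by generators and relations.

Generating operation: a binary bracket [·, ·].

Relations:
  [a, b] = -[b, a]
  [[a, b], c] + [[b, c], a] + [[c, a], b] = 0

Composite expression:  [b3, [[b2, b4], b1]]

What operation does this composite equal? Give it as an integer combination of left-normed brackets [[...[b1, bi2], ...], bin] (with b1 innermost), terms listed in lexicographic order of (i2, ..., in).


[[[b1, b2], b4], b3] - [[[b1, b4], b2], b3]

A multilinear Lie element is pinned by b1-initial words (b1 innermost).
Composite bracket: [b3, [[b2, b4], b1]]
Applying ab - ba throughout gives 8 signed words (2^3 = 8).
Only words starting with b1 matter:
  sign of b1b2b4b3 is +1, so it contributes +[[[b1, b2], b4], b3]
  sign of b1b4b2b3 is -1, so it contributes -[[[b1, b4], b2], b3]


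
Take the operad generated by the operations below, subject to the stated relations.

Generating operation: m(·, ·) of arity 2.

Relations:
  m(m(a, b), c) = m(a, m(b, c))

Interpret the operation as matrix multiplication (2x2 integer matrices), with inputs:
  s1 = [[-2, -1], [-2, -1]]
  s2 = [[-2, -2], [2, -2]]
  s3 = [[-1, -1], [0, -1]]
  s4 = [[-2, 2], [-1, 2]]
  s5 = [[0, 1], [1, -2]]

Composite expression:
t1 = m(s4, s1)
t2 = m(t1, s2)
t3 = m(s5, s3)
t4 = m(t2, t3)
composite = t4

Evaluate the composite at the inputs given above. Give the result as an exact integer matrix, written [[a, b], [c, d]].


[[0, 0], [-6, 4]]


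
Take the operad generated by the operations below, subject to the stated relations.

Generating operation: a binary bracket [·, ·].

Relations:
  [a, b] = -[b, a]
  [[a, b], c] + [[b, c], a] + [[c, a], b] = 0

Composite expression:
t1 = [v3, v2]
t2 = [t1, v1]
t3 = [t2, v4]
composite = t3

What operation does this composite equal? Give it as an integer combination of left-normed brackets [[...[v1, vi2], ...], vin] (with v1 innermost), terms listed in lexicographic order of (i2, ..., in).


[[[v1, v2], v3], v4] - [[[v1, v3], v2], v4]

Left-normed coefficients sit on the v1-initial expansion words.
Composite bracket: [[[v3, v2], v1], v4]
Full expansion: 8 signed words from ab - ba (2^3 = 8).
Keep just the words that open with v1:
  v1v2v3v4 (sign +1) contributes +[[[v1, v2], v3], v4]
  v1v3v2v4 (sign -1) contributes -[[[v1, v3], v2], v4]


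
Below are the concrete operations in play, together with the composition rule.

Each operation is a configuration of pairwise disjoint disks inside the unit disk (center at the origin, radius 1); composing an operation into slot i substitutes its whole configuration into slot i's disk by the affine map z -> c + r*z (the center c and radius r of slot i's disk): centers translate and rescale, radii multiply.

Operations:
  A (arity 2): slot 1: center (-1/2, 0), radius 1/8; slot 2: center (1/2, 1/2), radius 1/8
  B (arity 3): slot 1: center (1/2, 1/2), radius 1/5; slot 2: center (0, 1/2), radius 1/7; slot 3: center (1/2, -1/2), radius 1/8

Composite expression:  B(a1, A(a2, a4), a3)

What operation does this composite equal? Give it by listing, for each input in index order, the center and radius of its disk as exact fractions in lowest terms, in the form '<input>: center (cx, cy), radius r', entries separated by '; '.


Nesting under B composes maps z -> c + r*z down each a-path.
a1 passes through 1 substitution, ending at center (1/2, 1/2), radius 1/5
a2 passes through 2 substitutions, ending at center (-1/14, 1/2), radius 1/56
a4 passes through 2 substitutions, ending at center (1/14, 4/7), radius 1/56
a3 passes through 1 substitution, ending at center (1/2, -1/2), radius 1/8

a1: center (1/2, 1/2), radius 1/5; a2: center (-1/14, 1/2), radius 1/56; a3: center (1/2, -1/2), radius 1/8; a4: center (1/14, 4/7), radius 1/56


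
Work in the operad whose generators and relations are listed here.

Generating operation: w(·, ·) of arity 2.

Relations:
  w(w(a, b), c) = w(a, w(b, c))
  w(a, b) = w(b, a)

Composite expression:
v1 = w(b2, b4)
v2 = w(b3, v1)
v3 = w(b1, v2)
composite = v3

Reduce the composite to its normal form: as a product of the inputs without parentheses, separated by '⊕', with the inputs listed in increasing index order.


With w associative and commutative, the b-input set is all that matters.
w(b2, b4) collapses to b2 ⊕ b4
w(b3, w(b2, b4)) collapses to b3 ⊕ b2 ⊕ b4
w(b1, w(b3, w(b2, b4))) collapses to b1 ⊕ b3 ⊕ b2 ⊕ b4
rearranged into index order: b1 ⊕ b2 ⊕ b3 ⊕ b4

b1 ⊕ b2 ⊕ b3 ⊕ b4


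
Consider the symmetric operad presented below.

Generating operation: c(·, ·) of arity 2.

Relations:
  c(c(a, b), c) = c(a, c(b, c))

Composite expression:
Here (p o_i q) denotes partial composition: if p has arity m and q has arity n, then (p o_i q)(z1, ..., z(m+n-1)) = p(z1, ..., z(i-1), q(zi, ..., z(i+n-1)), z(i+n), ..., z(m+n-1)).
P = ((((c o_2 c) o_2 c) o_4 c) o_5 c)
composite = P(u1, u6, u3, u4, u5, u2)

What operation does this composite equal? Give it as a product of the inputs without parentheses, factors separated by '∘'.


Under associativity of c, the answer is the u's in reading order.
c(u6, u3) flattens to u6 ∘ u3
c(u5, u2) flattens to u5 ∘ u2
c(u4, c(u5, u2)) flattens to u4 ∘ u5 ∘ u2
c(c(u6, u3), c(u4, c(u5, u2))) flattens to u6 ∘ u3 ∘ u4 ∘ u5 ∘ u2
c(u1, c(c(u6, u3), c(u4, c(u5, u2)))) flattens to u1 ∘ u6 ∘ u3 ∘ u4 ∘ u5 ∘ u2

u1 ∘ u6 ∘ u3 ∘ u4 ∘ u5 ∘ u2


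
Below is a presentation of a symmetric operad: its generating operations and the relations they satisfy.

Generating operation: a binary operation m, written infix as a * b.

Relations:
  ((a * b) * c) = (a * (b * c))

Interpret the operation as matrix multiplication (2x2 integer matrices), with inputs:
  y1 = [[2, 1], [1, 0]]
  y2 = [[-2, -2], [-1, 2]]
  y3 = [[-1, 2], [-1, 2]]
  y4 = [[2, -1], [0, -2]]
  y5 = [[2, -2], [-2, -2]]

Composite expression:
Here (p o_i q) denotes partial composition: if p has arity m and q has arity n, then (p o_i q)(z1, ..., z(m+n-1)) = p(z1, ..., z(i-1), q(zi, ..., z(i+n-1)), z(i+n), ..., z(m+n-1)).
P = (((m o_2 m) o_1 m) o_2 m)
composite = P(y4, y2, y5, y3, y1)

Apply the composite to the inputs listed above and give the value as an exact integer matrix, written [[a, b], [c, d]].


[[0, -24], [0, -16]]

(y2 * y5) = [[0, 8], [-6, -2]]
(y4 * (y2 * y5)) = [[6, 18], [12, 4]]
(y3 * y1) = [[0, -1], [0, -1]]
((y4 * (y2 * y5)) * (y3 * y1)) = [[0, -24], [0, -16]]


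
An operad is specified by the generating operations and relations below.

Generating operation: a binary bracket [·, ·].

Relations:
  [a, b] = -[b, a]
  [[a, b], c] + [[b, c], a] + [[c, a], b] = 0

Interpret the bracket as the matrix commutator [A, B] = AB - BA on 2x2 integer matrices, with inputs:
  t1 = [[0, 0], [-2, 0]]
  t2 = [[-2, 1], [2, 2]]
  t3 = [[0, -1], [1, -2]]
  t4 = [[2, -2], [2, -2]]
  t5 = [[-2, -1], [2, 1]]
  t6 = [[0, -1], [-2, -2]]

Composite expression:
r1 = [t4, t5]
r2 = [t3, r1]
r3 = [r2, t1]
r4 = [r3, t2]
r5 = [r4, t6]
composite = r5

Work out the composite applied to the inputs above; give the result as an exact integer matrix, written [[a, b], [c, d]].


[t4, t5] = [[-2, -10], [-14, 2]]
[t3, [t4, t5]] = [[24, -24], [24, -24]]
[[t3, [t4, t5]], t1] = [[48, 0], [96, -48]]
[[[t3, [t4, t5]], t1], t2] = [[-96, 96], [-576, 96]]
[[[[t3, [t4, t5]], t1], t2], t6] = [[-768, 0], [-1536, 768]]

[[-768, 0], [-1536, 768]]


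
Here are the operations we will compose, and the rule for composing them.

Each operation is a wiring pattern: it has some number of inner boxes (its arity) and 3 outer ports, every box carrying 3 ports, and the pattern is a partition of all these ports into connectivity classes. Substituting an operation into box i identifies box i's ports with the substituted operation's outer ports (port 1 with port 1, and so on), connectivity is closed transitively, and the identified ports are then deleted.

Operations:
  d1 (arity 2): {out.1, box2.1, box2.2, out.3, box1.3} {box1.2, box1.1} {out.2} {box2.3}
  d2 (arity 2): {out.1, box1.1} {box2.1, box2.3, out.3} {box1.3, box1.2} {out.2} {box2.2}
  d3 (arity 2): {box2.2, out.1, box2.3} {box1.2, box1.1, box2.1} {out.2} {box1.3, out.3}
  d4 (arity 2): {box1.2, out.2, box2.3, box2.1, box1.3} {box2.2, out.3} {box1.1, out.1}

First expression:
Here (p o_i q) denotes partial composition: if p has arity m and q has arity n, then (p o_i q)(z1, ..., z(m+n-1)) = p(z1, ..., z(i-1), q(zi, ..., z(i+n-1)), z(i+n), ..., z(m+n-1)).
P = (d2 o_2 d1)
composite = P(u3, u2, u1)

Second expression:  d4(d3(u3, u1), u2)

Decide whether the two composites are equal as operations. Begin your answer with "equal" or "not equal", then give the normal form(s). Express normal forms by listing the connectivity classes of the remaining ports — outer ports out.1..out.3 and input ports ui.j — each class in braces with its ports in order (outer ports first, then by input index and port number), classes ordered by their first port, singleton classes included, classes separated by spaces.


not equal; the first gives {out.1, u3.1} {out.2} {out.3, u1.1, u1.2, u2.3} {u1.3} {u2.1, u2.2} {u3.2, u3.3} and the second {out.1, u1.2, u1.3} {out.2, u2.1, u2.3, u3.3} {out.3, u2.2} {u1.1, u3.1, u3.2}

Normal form of the first expression: {out.1, u3.1} {out.2} {out.3, u1.1, u1.2, u2.3} {u1.3} {u2.1, u2.2} {u3.2, u3.3}
Normal form of the second expression: {out.1, u1.2, u1.3} {out.2, u2.1, u2.3, u3.3} {out.3, u2.2} {u1.1, u3.1, u3.2}
Distinct normal forms: not equal.


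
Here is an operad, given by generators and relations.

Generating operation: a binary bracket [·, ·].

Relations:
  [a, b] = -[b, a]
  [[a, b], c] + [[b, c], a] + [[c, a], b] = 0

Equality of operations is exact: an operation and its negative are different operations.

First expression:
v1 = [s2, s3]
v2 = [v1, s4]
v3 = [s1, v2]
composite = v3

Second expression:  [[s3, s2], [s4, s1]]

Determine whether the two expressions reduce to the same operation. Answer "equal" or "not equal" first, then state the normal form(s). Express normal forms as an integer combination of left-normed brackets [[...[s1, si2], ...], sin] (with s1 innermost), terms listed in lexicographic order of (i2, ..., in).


not equal; first: [[[s1, s2], s3], s4] - [[[s1, s3], s2], s4] - [[[s1, s4], s2], s3] + [[[s1, s4], s3], s2]; second: -[[[s1, s4], s2], s3] + [[[s1, s4], s3], s2]

The first composite normalizes to [[[s1, s2], s3], s4] - [[[s1, s3], s2], s4] - [[[s1, s4], s2], s3] + [[[s1, s4], s3], s2]
The second composite normalizes to -[[[s1, s4], s2], s3] + [[[s1, s4], s3], s2]
The forms do not match — not equal.


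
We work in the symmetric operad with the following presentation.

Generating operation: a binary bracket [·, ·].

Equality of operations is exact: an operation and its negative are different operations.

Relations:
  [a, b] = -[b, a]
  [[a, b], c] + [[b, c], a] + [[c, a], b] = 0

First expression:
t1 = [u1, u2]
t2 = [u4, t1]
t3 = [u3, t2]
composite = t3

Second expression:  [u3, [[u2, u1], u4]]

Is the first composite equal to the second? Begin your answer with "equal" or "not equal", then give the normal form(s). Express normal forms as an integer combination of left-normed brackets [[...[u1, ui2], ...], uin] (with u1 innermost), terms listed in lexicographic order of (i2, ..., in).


The first expression, normalized: [[[u1, u2], u4], u3]
The second expression, normalized: [[[u1, u2], u4], u3]
Identical normal forms: equal.

equal — both sides give [[[u1, u2], u4], u3]


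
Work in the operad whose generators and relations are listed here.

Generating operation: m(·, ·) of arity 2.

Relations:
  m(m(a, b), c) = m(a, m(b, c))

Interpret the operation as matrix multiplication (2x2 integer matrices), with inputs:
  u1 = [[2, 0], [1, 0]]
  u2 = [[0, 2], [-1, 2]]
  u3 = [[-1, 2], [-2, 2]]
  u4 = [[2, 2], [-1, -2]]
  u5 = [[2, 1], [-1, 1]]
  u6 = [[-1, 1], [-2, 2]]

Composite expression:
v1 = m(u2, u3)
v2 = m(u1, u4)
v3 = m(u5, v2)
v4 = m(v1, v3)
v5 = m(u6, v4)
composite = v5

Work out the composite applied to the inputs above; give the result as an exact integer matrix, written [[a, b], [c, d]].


[[14, 14], [28, 28]]

m(u2, u3) = [[-4, 4], [-3, 2]]
m(u1, u4) = [[4, 4], [2, 2]]
m(u5, m(u1, u4)) = [[10, 10], [-2, -2]]
m(m(u2, u3), m(u5, m(u1, u4))) = [[-48, -48], [-34, -34]]
m(u6, m(m(u2, u3), m(u5, m(u1, u4)))) = [[14, 14], [28, 28]]


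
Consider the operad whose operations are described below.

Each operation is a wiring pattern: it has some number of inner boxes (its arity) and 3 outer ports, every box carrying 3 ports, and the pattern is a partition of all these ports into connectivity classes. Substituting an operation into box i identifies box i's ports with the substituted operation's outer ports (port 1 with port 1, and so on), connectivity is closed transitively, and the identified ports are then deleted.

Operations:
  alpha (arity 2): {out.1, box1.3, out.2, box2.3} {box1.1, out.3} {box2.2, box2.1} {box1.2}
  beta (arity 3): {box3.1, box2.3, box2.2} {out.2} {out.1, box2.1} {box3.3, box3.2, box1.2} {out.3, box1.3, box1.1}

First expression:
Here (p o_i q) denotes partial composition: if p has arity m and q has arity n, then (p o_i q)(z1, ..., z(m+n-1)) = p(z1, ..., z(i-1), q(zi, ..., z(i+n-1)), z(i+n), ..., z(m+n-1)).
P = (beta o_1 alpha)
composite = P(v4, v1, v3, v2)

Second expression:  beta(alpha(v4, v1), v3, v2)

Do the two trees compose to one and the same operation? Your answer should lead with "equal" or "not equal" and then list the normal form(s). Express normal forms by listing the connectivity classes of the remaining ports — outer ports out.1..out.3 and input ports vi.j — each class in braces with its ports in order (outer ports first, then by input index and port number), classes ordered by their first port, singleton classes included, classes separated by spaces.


The first composite normalizes to {out.1, v3.1} {out.2} {out.3, v1.3, v2.2, v2.3, v4.1, v4.3} {v1.1, v1.2} {v2.1, v3.2, v3.3} {v4.2}
The second composite normalizes to {out.1, v3.1} {out.2} {out.3, v1.3, v2.2, v2.3, v4.1, v4.3} {v1.1, v1.2} {v2.1, v3.2, v3.3} {v4.2}
The forms coincide; equal.

equal; both compose to {out.1, v3.1} {out.2} {out.3, v1.3, v2.2, v2.3, v4.1, v4.3} {v1.1, v1.2} {v2.1, v3.2, v3.3} {v4.2}


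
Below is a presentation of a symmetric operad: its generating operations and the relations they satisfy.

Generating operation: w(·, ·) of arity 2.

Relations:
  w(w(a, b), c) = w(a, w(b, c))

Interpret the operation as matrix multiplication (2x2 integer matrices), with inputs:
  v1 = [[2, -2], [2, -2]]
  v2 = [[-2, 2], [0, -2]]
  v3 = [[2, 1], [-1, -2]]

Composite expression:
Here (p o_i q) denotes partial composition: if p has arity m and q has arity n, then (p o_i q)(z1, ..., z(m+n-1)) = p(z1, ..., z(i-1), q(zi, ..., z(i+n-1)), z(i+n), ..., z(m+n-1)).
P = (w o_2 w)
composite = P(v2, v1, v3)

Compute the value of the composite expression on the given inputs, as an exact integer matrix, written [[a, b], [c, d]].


w(v1, v3) = [[6, 6], [6, 6]]
w(v2, w(v1, v3)) = [[0, 0], [-12, -12]]

[[0, 0], [-12, -12]]


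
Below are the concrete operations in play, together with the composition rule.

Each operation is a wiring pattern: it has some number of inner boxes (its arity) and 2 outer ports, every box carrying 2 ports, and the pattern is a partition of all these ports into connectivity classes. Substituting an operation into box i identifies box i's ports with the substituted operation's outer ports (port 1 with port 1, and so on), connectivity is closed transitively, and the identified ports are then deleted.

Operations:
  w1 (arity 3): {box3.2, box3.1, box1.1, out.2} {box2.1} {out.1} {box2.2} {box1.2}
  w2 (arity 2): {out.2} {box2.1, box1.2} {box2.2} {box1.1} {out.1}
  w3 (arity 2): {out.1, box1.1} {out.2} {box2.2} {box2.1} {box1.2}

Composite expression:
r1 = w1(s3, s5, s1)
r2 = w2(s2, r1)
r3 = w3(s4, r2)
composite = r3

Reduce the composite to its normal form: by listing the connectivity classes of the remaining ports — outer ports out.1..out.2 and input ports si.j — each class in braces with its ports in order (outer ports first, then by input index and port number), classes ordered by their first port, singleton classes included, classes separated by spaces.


{out.1, s4.1} {out.2} {s1.1, s1.2, s3.1} {s2.1} {s2.2} {s3.2} {s4.2} {s5.1} {s5.2}

Reachability decides: close wires over w3-identified ports.
w1 over (s3, s5, s1) gives {out.1} {out.2, s1.1, s1.2, s3.1} {s3.2} {s5.1} {s5.2}, out.j being that stage's outer ports
w2 over (s2, s3, s5, s1) gives {out.1} {out.2} {s1.1, s1.2, s3.1} {s2.1} {s2.2} {s3.2} {s5.1} {s5.2}, out.j being that stage's outer ports
w3 over (s4, s2, s3, s5, s1) gives {out.1, s4.1} {out.2} {s1.1, s1.2, s3.1} {s2.1} {s2.2} {s3.2} {s4.2} {s5.1} {s5.2}, out.j being that stage's outer ports


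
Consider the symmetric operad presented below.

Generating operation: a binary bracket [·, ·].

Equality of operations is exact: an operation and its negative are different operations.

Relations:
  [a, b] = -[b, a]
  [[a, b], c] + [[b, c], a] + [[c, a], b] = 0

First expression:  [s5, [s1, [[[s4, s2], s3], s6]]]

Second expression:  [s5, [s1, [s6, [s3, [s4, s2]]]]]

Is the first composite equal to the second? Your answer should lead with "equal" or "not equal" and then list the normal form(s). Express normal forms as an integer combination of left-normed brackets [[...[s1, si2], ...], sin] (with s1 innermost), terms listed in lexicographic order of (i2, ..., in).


equal: each reduces to [[[[[s1, s2], s4], s3], s6], s5] - [[[[[s1, s3], s2], s4], s6], s5] + [[[[[s1, s3], s4], s2], s6], s5] - [[[[[s1, s4], s2], s3], s6], s5] - [[[[[s1, s6], s2], s4], s3], s5] + [[[[[s1, s6], s3], s2], s4], s5] - [[[[[s1, s6], s3], s4], s2], s5] + [[[[[s1, s6], s4], s2], s3], s5]

Reducing the first expression gives [[[[[s1, s2], s4], s3], s6], s5] - [[[[[s1, s3], s2], s4], s6], s5] + [[[[[s1, s3], s4], s2], s6], s5] - [[[[[s1, s4], s2], s3], s6], s5] - [[[[[s1, s6], s2], s4], s3], s5] + [[[[[s1, s6], s3], s2], s4], s5] - [[[[[s1, s6], s3], s4], s2], s5] + [[[[[s1, s6], s4], s2], s3], s5]
Reducing the second expression gives [[[[[s1, s2], s4], s3], s6], s5] - [[[[[s1, s3], s2], s4], s6], s5] + [[[[[s1, s3], s4], s2], s6], s5] - [[[[[s1, s4], s2], s3], s6], s5] - [[[[[s1, s6], s2], s4], s3], s5] + [[[[[s1, s6], s3], s2], s4], s5] - [[[[[s1, s6], s3], s4], s2], s5] + [[[[[s1, s6], s4], s2], s3], s5]
Same normal form: equal.


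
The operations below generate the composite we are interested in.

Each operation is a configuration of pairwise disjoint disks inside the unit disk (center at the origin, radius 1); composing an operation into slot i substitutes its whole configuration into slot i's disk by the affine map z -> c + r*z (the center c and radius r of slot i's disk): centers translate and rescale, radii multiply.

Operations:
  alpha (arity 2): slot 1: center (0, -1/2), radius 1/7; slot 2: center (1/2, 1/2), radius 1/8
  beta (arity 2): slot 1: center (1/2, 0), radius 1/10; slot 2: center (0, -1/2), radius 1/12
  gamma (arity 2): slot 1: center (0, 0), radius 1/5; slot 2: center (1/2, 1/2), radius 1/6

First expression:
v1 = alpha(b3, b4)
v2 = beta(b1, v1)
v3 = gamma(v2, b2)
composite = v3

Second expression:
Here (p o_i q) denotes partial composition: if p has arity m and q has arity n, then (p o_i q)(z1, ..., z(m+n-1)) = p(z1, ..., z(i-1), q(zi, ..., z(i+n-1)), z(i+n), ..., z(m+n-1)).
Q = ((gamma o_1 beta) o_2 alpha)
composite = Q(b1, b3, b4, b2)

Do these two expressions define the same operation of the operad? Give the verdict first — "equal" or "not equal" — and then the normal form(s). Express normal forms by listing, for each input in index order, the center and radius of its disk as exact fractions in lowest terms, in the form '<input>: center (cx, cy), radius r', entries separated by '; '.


equal; both compose to b1: center (1/10, 0), radius 1/50; b2: center (1/2, 1/2), radius 1/6; b3: center (0, -13/120), radius 1/420; b4: center (1/120, -11/120), radius 1/480

In normal form, the first expression is b1: center (1/10, 0), radius 1/50; b2: center (1/2, 1/2), radius 1/6; b3: center (0, -13/120), radius 1/420; b4: center (1/120, -11/120), radius 1/480
In normal form, the second expression is b1: center (1/10, 0), radius 1/50; b2: center (1/2, 1/2), radius 1/6; b3: center (0, -13/120), radius 1/420; b4: center (1/120, -11/120), radius 1/480
The normal forms match — equal.


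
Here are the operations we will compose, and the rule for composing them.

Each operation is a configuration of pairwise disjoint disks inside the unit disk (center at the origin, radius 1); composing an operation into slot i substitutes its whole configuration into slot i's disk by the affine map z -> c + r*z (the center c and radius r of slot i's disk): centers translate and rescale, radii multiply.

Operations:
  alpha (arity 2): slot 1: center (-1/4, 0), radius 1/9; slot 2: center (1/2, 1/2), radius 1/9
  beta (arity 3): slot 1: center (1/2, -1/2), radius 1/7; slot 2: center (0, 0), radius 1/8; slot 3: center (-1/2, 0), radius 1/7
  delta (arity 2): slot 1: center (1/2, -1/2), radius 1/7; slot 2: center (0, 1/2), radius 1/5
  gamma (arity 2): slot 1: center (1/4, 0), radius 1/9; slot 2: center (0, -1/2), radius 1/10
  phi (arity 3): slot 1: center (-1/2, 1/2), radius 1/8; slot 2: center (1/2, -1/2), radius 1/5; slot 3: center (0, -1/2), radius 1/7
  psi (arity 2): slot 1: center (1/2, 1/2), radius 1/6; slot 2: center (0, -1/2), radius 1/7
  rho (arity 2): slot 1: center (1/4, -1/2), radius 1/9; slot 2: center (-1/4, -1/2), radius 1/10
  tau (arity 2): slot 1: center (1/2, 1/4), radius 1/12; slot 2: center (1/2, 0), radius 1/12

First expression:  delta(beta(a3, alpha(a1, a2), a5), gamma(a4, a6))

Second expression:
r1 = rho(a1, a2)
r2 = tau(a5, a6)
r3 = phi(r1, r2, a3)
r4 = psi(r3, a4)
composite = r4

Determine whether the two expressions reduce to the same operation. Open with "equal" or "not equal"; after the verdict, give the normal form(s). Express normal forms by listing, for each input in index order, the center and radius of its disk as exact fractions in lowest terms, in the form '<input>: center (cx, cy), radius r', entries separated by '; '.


not equal; first: a1: center (111/224, -1/2), radius 1/504; a2: center (57/112, -55/112), radius 1/504; a3: center (4/7, -4/7), radius 1/49; a4: center (1/20, 1/2), radius 1/45; a5: center (3/7, -1/2), radius 1/49; a6: center (0, 2/5), radius 1/50; second: a1: center (27/64, 55/96), radius 1/432; a2: center (79/192, 55/96), radius 1/480; a3: center (1/2, 5/12), radius 1/42; a4: center (0, -1/2), radius 1/7; a5: center (3/5, 17/40), radius 1/360; a6: center (3/5, 5/12), radius 1/360

Normal form of the first expression: a1: center (111/224, -1/2), radius 1/504; a2: center (57/112, -55/112), radius 1/504; a3: center (4/7, -4/7), radius 1/49; a4: center (1/20, 1/2), radius 1/45; a5: center (3/7, -1/2), radius 1/49; a6: center (0, 2/5), radius 1/50
Normal form of the second expression: a1: center (27/64, 55/96), radius 1/432; a2: center (79/192, 55/96), radius 1/480; a3: center (1/2, 5/12), radius 1/42; a4: center (0, -1/2), radius 1/7; a5: center (3/5, 17/40), radius 1/360; a6: center (3/5, 5/12), radius 1/360
They disagree, so not equal.


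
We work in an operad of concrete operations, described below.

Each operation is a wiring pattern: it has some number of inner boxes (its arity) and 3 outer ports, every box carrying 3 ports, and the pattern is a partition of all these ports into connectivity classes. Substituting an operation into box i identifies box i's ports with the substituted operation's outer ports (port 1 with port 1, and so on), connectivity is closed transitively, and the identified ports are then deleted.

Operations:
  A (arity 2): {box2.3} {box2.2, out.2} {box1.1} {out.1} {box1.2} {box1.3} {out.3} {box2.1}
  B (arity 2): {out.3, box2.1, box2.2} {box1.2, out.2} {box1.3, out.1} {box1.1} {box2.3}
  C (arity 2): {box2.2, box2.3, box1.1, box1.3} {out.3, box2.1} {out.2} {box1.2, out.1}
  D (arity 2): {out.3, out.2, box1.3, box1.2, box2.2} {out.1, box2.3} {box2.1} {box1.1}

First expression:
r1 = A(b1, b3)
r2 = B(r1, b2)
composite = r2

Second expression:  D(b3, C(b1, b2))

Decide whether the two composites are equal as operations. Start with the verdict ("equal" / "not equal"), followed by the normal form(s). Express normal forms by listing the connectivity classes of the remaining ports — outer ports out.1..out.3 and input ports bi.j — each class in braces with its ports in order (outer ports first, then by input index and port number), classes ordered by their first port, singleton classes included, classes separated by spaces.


not equal; first: {out.1} {out.2, b3.2} {out.3, b2.1, b2.2} {b1.1} {b1.2} {b1.3} {b2.3} {b3.1} {b3.3}; second: {out.1, b2.1} {out.2, out.3, b3.2, b3.3} {b1.1, b1.3, b2.2, b2.3} {b1.2} {b3.1}

In normal form, the first expression is {out.1} {out.2, b3.2} {out.3, b2.1, b2.2} {b1.1} {b1.2} {b1.3} {b2.3} {b3.1} {b3.3}
In normal form, the second expression is {out.1, b2.1} {out.2, out.3, b3.2, b3.3} {b1.1, b1.3, b2.2, b2.3} {b1.2} {b3.1}
They disagree, so not equal.


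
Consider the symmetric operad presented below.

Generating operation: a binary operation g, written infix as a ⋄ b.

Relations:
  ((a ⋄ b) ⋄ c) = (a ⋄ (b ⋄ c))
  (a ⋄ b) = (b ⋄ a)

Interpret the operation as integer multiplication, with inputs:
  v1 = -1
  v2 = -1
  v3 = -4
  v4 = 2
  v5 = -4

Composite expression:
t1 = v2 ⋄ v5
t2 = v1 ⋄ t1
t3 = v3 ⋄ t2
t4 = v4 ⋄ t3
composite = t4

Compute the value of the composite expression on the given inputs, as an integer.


32

(v2 ⋄ v5) = 4
(v1 ⋄ (v2 ⋄ v5)) = -4
(v3 ⋄ (v1 ⋄ (v2 ⋄ v5))) = 16
(v4 ⋄ (v3 ⋄ (v1 ⋄ (v2 ⋄ v5)))) = 32


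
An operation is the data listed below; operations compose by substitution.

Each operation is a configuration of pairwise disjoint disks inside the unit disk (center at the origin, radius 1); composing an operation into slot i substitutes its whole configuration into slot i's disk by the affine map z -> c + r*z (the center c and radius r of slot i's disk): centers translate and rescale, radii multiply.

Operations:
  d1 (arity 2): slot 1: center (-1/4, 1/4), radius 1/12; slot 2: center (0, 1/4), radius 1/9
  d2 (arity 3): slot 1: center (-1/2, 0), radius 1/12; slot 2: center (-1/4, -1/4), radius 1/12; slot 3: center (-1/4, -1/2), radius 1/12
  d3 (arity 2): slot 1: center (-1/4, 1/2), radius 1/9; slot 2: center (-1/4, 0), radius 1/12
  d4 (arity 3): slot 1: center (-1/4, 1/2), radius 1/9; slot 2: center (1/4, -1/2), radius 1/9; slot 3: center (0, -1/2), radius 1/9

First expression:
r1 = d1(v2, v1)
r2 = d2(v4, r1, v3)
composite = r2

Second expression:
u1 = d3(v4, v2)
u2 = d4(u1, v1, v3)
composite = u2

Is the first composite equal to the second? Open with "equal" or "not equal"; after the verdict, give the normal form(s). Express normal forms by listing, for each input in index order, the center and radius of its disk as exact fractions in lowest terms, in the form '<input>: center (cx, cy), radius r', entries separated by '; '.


The first composite normalizes to v1: center (-1/4, -11/48), radius 1/108; v2: center (-13/48, -11/48), radius 1/144; v3: center (-1/4, -1/2), radius 1/12; v4: center (-1/2, 0), radius 1/12
The second composite normalizes to v1: center (1/4, -1/2), radius 1/9; v2: center (-5/18, 1/2), radius 1/108; v3: center (0, -1/2), radius 1/9; v4: center (-5/18, 5/9), radius 1/81
Distinct normal forms: not equal.

not equal; first: v1: center (-1/4, -11/48), radius 1/108; v2: center (-13/48, -11/48), radius 1/144; v3: center (-1/4, -1/2), radius 1/12; v4: center (-1/2, 0), radius 1/12; second: v1: center (1/4, -1/2), radius 1/9; v2: center (-5/18, 1/2), radius 1/108; v3: center (0, -1/2), radius 1/9; v4: center (-5/18, 5/9), radius 1/81


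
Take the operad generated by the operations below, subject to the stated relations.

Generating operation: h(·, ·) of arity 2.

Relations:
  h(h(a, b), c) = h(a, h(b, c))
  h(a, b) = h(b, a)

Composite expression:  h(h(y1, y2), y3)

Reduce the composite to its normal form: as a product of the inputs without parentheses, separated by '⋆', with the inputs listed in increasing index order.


Reordering under h is free, so list the y-inputs canonically.
h(y1, y2) spells out as y1 ⋆ y2
h(h(y1, y2), y3) spells out as y1 ⋆ y2 ⋆ y3
putting the inputs in ascending order: y1 ⋆ y2 ⋆ y3

y1 ⋆ y2 ⋆ y3


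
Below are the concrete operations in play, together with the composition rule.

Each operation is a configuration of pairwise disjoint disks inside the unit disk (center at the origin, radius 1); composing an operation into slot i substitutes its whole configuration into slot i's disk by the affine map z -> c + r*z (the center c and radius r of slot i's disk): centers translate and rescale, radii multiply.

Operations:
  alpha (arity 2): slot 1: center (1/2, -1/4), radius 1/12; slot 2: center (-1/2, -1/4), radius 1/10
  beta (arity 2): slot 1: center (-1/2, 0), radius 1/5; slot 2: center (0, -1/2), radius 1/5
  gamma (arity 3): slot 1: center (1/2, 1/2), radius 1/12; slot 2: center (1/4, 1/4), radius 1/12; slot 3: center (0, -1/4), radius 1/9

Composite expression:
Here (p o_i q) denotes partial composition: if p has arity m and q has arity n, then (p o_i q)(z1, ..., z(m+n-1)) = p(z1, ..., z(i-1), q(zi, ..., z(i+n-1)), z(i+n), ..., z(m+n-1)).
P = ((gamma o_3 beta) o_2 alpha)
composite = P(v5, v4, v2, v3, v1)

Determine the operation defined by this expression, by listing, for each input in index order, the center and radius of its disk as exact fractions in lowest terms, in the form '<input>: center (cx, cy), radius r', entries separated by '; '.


v1: center (0, -11/36), radius 1/45; v2: center (5/24, 11/48), radius 1/120; v3: center (-1/18, -1/4), radius 1/45; v4: center (7/24, 11/48), radius 1/144; v5: center (1/2, 1/2), radius 1/12

Nesting under gamma composes maps z -> c + r*z down each v-path.
tracing v5 down its 1-map path: center (1/2, 1/2), radius 1/12
tracing v4 down its 2-map path: center (7/24, 11/48), radius 1/144
tracing v2 down its 2-map path: center (5/24, 11/48), radius 1/120
tracing v3 down its 2-map path: center (-1/18, -1/4), radius 1/45
tracing v1 down its 2-map path: center (0, -11/36), radius 1/45
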